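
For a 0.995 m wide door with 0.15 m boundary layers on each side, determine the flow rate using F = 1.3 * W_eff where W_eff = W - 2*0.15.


W_eff = 0.995 - 0.30 = 0.695 m
F = 1.3 * 0.695 = 0.90350 persons/s

0.90350 persons/s


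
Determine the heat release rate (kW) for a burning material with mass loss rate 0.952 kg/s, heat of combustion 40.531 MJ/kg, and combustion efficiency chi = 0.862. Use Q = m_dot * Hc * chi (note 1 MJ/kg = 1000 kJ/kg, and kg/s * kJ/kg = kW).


Hc = 40.531 MJ/kg = 40.531 * 1000 kJ/kg = 40531 kJ/kg
Q = 0.952 kg/s * 40531 kJ/kg * 0.862 = 33261 kW

33261 kW


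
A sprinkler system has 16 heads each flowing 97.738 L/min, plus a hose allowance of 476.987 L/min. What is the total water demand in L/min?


Sprinkler demand = 16 * 97.738 = 1563.808 L/min
Total = 1563.808 + 476.987 = 2040.795 L/min

2040.795 L/min


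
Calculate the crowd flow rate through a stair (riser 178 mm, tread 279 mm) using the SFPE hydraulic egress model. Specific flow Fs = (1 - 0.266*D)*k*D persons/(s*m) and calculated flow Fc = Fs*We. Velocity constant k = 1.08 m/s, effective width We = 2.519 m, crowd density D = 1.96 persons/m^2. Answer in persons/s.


1 - 0.266*D = 1 - 0.266*1.96 = 0.47864
Fs = 0.47864 * 1.08 * 1.96 = 1.0132 persons/(s*m)
Fc = 1.0132 * 2.519 = 2.5522 persons/s

2.5522 persons/s


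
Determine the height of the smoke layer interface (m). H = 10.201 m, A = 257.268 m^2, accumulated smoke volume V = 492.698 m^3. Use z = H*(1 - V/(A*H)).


V/(A*H) = 0.18774
1 - 0.18774 = 0.81226
z = 10.201 * 0.81226 = 8.2859 m

8.2859 m


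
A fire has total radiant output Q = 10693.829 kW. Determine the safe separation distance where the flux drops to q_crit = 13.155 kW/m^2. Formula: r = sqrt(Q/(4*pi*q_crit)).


4*pi*q_crit = 165.31
Q/(4*pi*q_crit) = 64.689
r = sqrt(64.689) = 8.0430 m

8.0430 m


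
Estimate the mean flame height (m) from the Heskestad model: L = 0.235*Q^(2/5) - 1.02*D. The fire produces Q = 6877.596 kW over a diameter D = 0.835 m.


Q^(2/5) = 34.275
0.235 * Q^(2/5) = 8.0546
1.02 * D = 0.85170
L = 7.2029 m

7.2029 m


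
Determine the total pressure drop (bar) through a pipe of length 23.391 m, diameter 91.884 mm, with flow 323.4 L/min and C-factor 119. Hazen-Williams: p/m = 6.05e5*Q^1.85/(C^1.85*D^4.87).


Q^1.85 = 43956
C^1.85 = 6914.5
D^4.87 = 3.6390e+09
p/m = 0.0010569 bar/m
p_total = 0.0010569 * 23.391 = 0.024722 bar

0.024722 bar


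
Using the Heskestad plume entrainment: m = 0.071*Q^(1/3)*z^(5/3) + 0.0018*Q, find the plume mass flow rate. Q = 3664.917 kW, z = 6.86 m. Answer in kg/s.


Q^(1/3) = 15.418
z^(5/3) = 24.767
First term = 0.071 * 15.418 * 24.767 = 27.111
Second term = 0.0018 * 3664.917 = 6.5969
m = 33.708 kg/s

33.708 kg/s


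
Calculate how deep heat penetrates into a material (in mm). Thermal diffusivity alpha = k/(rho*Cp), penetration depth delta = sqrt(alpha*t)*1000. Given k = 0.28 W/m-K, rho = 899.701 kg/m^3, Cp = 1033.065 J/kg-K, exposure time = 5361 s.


alpha = 0.28 / (899.701 * 1033.065) = 3.0125e-07 m^2/s
alpha * t = 0.0016150
delta = sqrt(0.0016150) * 1000 = 40.187 mm

40.187 mm


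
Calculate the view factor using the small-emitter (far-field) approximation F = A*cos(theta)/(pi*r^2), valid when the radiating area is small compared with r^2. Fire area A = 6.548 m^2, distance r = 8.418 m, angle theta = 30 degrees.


cos(30 deg) = 0.86603
pi*r^2 = 222.62
F = 6.548 * 0.86603 / 222.62 = 0.025473

0.025473


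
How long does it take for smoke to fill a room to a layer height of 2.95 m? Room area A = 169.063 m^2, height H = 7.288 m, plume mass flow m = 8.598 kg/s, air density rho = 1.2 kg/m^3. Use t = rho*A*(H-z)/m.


H - z = 4.338 m
t = 1.2 * 169.063 * 4.338 / 8.598 = 102.36 s

102.36 s


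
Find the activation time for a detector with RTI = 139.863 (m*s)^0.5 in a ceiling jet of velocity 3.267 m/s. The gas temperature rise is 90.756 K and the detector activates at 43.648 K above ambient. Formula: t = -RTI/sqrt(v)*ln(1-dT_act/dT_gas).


dT_act/dT_gas = 0.48094
ln(1 - 0.48094) = -0.65573
t = -139.863 / sqrt(3.267) * -0.65573 = 50.740 s

50.740 s


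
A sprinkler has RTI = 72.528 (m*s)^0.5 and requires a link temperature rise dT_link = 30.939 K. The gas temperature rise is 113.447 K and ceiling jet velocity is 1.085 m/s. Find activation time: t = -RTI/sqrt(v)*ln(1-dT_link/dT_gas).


dT_link/dT_gas = 0.27272
ln(1 - 0.27272) = -0.31844
t = -72.528 / sqrt(1.085) * -0.31844 = 22.173 s

22.173 s


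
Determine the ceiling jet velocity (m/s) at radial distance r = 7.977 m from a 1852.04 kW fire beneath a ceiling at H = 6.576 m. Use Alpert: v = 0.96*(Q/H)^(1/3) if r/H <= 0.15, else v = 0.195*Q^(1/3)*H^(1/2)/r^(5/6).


r/H = 7.977 / 6.576 = 1.2130
r/H > 0.15, so v = 0.195*Q^(1/3)*H^(1/2)/r^(5/6)
Q^(1/3) = 12.281
H^(1/2) = 2.5644
r^(5/6) = 5.6433
v = 0.195 * 12.281 * 2.5644 / 5.6433 = 1.0882 m/s

1.0882 m/s


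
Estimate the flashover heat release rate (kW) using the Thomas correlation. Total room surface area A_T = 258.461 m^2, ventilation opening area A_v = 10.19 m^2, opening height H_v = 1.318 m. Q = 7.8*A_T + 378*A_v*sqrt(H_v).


7.8*A_T = 2016.0
sqrt(H_v) = 1.1480
378*A_v*sqrt(H_v) = 4422.1
Q = 2016.0 + 4422.1 = 6438.0 kW

6438.0 kW


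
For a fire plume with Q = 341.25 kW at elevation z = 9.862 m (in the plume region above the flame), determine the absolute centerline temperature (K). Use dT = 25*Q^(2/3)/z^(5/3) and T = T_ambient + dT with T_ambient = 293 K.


Q^(2/3) = 48.833
z^(5/3) = 45.353
dT = 25 * 48.833 / 45.353 = 26.918 K
T = 293 + 26.918 = 319.92 K

319.92 K


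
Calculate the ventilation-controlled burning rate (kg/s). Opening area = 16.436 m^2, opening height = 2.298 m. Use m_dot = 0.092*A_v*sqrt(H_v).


sqrt(H_v) = 1.5159
m_dot = 0.092 * 16.436 * 1.5159 = 2.2922 kg/s

2.2922 kg/s


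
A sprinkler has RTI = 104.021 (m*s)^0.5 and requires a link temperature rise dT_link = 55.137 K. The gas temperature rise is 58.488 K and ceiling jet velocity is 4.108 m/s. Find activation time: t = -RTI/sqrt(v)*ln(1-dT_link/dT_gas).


dT_link/dT_gas = 0.94271
ln(1 - 0.94271) = -2.8596
t = -104.021 / sqrt(4.108) * -2.8596 = 146.76 s

146.76 s


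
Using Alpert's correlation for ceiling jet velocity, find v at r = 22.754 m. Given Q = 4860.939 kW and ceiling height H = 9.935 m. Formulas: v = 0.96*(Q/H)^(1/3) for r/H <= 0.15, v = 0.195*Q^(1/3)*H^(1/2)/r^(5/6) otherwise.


r/H = 22.754 / 9.935 = 2.2903
r/H > 0.15, so v = 0.195*Q^(1/3)*H^(1/2)/r^(5/6)
Q^(1/3) = 16.940
H^(1/2) = 3.1520
r^(5/6) = 13.517
v = 0.195 * 16.940 * 3.1520 / 13.517 = 0.77027 m/s

0.77027 m/s


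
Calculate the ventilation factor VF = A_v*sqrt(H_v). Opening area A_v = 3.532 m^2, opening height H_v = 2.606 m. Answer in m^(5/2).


sqrt(H_v) = 1.6143
VF = 3.532 * 1.6143 = 5.7017 m^(5/2)

5.7017 m^(5/2)


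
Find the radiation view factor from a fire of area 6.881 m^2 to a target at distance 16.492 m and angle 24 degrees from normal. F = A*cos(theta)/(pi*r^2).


cos(24 deg) = 0.91355
pi*r^2 = 854.47
F = 6.881 * 0.91355 / 854.47 = 0.0073567

0.0073567


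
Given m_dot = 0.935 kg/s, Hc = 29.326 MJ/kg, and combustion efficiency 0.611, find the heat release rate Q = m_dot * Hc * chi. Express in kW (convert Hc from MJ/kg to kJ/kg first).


Hc = 29.326 MJ/kg = 29.326 * 1000 kJ/kg = 29326 kJ/kg
Q = 0.935 kg/s * 29326 kJ/kg * 0.611 = 16754 kW

16754 kW


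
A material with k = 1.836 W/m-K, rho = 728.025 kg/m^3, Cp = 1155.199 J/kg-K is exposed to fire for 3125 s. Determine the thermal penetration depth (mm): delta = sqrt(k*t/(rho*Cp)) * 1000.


alpha = 1.836 / (728.025 * 1155.199) = 2.1831e-06 m^2/s
alpha * t = 0.0068221
delta = sqrt(0.0068221) * 1000 = 82.596 mm

82.596 mm


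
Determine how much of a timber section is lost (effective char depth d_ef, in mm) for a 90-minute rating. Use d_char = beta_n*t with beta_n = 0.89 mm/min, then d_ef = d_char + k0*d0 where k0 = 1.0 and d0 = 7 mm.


d_char = 0.89 * 90 = 80.1 mm
d_ef = 80.1 + 1.0*7 = 87.1 mm

87.1 mm


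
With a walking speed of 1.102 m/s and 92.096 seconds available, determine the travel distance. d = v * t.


d = 1.102 * 92.096 = 101.49 m

101.49 m


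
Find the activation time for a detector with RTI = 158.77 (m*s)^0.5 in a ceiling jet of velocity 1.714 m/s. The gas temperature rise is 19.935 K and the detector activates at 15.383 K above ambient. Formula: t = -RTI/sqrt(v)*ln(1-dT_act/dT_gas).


dT_act/dT_gas = 0.77166
ln(1 - 0.77166) = -1.4769
t = -158.77 / sqrt(1.714) * -1.4769 = 179.11 s

179.11 s


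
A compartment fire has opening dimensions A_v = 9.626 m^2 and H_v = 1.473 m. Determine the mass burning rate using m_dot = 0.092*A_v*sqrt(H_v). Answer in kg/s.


sqrt(H_v) = 1.2137
m_dot = 0.092 * 9.626 * 1.2137 = 1.0748 kg/s

1.0748 kg/s


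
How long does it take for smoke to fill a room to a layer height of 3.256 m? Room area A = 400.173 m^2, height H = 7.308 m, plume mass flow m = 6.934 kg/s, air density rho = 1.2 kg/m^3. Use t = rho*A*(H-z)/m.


H - z = 4.052 m
t = 1.2 * 400.173 * 4.052 / 6.934 = 280.62 s

280.62 s


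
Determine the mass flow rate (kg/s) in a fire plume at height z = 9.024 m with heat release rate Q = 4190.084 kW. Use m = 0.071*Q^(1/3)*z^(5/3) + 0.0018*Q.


Q^(1/3) = 16.122
z^(5/3) = 39.114
First term = 0.071 * 16.122 * 39.114 = 44.771
Second term = 0.0018 * 4190.084 = 7.5422
m = 52.313 kg/s

52.313 kg/s


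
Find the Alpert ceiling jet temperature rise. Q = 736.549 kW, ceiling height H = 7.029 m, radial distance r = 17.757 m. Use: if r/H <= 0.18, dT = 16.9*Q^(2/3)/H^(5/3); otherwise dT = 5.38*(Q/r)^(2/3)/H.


r/H = 17.757 / 7.029 = 2.5262
r/H > 0.18, so dT = 5.38*(Q/r)^(2/3)/H
Q/r = 41.479
(Q/r)^(2/3) = 11.983
dT = 5.38 * 11.983 / 7.029 = 9.1716 K

9.1716 K


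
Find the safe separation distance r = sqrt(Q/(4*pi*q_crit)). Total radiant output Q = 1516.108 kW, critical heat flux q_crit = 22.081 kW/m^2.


4*pi*q_crit = 277.48
Q/(4*pi*q_crit) = 5.4639
r = sqrt(5.4639) = 2.3375 m

2.3375 m


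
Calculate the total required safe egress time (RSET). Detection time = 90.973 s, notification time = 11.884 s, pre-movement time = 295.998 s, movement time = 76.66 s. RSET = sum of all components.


Total = 90.973 + 11.884 + 295.998 + 76.66 = 475.515 s

475.515 s


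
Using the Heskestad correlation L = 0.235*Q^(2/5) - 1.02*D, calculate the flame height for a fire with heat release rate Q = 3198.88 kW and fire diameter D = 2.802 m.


Q^(2/5) = 25.235
0.235 * Q^(2/5) = 5.9302
1.02 * D = 2.8580
L = 3.0721 m

3.0721 m


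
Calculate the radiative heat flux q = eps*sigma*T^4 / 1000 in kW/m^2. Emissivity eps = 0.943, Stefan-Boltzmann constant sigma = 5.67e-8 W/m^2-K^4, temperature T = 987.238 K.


T^4 = 9.4992e+11
q = 0.943 * 5.67e-8 * 9.4992e+11 / 1000 = 50.790 kW/m^2

50.790 kW/m^2


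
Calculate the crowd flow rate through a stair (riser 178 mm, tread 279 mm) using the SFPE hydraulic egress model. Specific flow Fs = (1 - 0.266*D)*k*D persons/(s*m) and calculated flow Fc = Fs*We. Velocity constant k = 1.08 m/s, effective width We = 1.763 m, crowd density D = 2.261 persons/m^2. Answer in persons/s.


1 - 0.266*D = 1 - 0.266*2.261 = 0.39857
Fs = 0.39857 * 1.08 * 2.261 = 0.97327 persons/(s*m)
Fc = 0.97327 * 1.763 = 1.7159 persons/s

1.7159 persons/s


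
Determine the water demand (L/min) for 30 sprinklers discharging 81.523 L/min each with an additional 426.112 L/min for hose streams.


Sprinkler demand = 30 * 81.523 = 2445.69 L/min
Total = 2445.69 + 426.112 = 2871.802 L/min

2871.802 L/min


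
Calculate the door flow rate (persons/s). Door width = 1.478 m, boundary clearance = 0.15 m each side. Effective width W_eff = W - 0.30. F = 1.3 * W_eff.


W_eff = 1.478 - 0.30 = 1.178 m
F = 1.3 * 1.178 = 1.5314 persons/s

1.5314 persons/s


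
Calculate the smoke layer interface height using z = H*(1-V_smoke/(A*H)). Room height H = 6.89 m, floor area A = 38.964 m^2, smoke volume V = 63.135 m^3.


V/(A*H) = 0.23517
1 - 0.23517 = 0.76483
z = 6.89 * 0.76483 = 5.2697 m

5.2697 m


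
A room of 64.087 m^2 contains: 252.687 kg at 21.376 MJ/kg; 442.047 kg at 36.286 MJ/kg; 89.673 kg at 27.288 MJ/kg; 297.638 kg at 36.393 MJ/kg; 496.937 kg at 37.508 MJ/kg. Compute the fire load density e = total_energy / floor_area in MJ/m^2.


Total energy = 252.687*21.376 + 442.047*36.286 + 89.673*27.288 + 297.638*36.393 + 496.937*37.508
= 5401.437 + 16040.12 + 2446.997 + 10831.94 + 18639.11
= 53359.60 MJ
e = 53359.60 / 64.087 = 832.61 MJ/m^2

832.61 MJ/m^2


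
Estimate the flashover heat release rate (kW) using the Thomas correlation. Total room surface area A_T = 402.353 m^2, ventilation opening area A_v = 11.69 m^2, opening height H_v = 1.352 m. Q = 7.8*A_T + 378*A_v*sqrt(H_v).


7.8*A_T = 3138.4
sqrt(H_v) = 1.1628
378*A_v*sqrt(H_v) = 5138.0
Q = 3138.4 + 5138.0 = 8276.4 kW

8276.4 kW


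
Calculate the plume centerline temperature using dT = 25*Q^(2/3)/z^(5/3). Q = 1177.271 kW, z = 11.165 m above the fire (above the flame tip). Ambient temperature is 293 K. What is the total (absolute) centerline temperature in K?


Q^(2/3) = 111.49
z^(5/3) = 55.774
dT = 25 * 111.49 / 55.774 = 49.976 K
T = 293 + 49.976 = 342.98 K

342.98 K


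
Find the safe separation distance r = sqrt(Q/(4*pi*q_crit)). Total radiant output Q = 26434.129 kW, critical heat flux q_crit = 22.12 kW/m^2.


4*pi*q_crit = 277.97
Q/(4*pi*q_crit) = 95.098
r = sqrt(95.098) = 9.7518 m

9.7518 m


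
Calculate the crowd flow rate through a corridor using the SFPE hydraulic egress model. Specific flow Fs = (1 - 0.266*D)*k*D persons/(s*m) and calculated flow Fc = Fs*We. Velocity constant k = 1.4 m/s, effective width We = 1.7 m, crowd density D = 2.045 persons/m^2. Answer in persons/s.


1 - 0.266*D = 1 - 0.266*2.045 = 0.45603
Fs = 0.45603 * 1.4 * 2.045 = 1.3056 persons/(s*m)
Fc = 1.3056 * 1.7 = 2.2195 persons/s

2.2195 persons/s


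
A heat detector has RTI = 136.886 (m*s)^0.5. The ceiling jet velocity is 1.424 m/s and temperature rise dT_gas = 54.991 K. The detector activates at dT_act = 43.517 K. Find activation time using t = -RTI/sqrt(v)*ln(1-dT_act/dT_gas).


dT_act/dT_gas = 0.79135
ln(1 - 0.79135) = -1.5671
t = -136.886 / sqrt(1.424) * -1.5671 = 179.76 s

179.76 s


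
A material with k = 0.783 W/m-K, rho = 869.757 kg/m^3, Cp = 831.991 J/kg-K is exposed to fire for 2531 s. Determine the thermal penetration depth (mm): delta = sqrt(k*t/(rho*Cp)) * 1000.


alpha = 0.783 / (869.757 * 831.991) = 1.0820e-06 m^2/s
alpha * t = 0.0027387
delta = sqrt(0.0027387) * 1000 = 52.332 mm

52.332 mm


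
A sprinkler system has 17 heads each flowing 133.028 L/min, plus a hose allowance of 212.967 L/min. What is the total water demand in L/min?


Sprinkler demand = 17 * 133.028 = 2261.476 L/min
Total = 2261.476 + 212.967 = 2474.443 L/min

2474.443 L/min


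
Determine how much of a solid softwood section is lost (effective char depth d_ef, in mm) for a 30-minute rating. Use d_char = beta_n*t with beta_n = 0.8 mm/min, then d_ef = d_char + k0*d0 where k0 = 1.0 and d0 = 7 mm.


d_char = 0.8 * 30 = 24 mm
d_ef = 24 + 1.0*7 = 31 mm

31 mm


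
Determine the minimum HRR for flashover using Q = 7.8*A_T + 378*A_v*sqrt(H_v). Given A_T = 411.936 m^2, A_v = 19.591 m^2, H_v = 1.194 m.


7.8*A_T = 3213.1
sqrt(H_v) = 1.0927
378*A_v*sqrt(H_v) = 8091.9
Q = 3213.1 + 8091.9 = 11305 kW

11305 kW


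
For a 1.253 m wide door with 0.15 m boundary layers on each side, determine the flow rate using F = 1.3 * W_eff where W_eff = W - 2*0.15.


W_eff = 1.253 - 0.30 = 0.953 m
F = 1.3 * 0.953 = 1.2389 persons/s

1.2389 persons/s


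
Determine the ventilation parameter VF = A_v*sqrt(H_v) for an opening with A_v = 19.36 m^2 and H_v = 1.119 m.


sqrt(H_v) = 1.0578
VF = 19.36 * 1.0578 = 20.480 m^(5/2)

20.480 m^(5/2)


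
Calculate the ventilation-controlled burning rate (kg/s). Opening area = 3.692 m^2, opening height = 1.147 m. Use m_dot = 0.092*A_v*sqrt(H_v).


sqrt(H_v) = 1.0710
m_dot = 0.092 * 3.692 * 1.0710 = 0.36377 kg/s

0.36377 kg/s


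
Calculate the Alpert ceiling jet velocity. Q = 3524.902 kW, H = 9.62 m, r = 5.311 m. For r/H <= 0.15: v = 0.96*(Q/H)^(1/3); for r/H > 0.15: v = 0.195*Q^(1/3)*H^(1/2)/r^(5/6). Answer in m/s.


r/H = 5.311 / 9.62 = 0.55208
r/H > 0.15, so v = 0.195*Q^(1/3)*H^(1/2)/r^(5/6)
Q^(1/3) = 15.219
H^(1/2) = 3.1016
r^(5/6) = 4.0208
v = 0.195 * 15.219 * 3.1016 / 4.0208 = 2.2892 m/s

2.2892 m/s


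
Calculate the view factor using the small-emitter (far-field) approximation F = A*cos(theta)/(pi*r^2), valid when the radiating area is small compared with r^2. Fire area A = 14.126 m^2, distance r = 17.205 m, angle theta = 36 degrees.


cos(36 deg) = 0.80902
pi*r^2 = 929.95
F = 14.126 * 0.80902 / 929.95 = 0.012289

0.012289


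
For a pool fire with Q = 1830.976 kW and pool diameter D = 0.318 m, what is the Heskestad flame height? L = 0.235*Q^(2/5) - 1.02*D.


Q^(2/5) = 20.187
0.235 * Q^(2/5) = 4.7440
1.02 * D = 0.32436
L = 4.4196 m

4.4196 m


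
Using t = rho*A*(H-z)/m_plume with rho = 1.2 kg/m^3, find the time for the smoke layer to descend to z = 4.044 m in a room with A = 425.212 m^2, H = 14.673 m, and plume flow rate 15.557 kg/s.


H - z = 10.629 m
t = 1.2 * 425.212 * 10.629 / 15.557 = 348.62 s

348.62 s


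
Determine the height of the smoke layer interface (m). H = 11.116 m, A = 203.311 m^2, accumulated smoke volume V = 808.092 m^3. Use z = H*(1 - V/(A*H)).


V/(A*H) = 0.35756
1 - 0.35756 = 0.64244
z = 11.116 * 0.64244 = 7.1413 m

7.1413 m


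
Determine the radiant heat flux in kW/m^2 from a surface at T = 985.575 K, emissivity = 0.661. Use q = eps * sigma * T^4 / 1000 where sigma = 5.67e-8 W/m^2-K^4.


T^4 = 9.4354e+11
q = 0.661 * 5.67e-8 * 9.4354e+11 / 1000 = 35.363 kW/m^2

35.363 kW/m^2


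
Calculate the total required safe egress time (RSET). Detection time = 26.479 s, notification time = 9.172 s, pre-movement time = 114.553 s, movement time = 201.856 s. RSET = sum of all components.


Total = 26.479 + 9.172 + 114.553 + 201.856 = 352.06 s

352.06 s


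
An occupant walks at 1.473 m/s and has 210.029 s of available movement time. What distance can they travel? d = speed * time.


d = 1.473 * 210.029 = 309.37 m

309.37 m


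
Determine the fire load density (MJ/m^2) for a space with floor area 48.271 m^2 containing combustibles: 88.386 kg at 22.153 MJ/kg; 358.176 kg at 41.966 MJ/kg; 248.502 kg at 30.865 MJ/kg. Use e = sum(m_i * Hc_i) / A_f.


Total energy = 88.386*22.153 + 358.176*41.966 + 248.502*30.865
= 1958.015 + 15031.21 + 7670.014
= 24659.24 MJ
e = 24659.24 / 48.271 = 510.85 MJ/m^2

510.85 MJ/m^2


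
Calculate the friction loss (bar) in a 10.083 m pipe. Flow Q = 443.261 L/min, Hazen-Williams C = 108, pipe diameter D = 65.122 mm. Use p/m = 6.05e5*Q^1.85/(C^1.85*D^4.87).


Q^1.85 = 78763
C^1.85 = 5778.8
D^4.87 = 6.8054e+08
p/m = 0.012117 bar/m
p_total = 0.012117 * 10.083 = 0.12217 bar

0.12217 bar


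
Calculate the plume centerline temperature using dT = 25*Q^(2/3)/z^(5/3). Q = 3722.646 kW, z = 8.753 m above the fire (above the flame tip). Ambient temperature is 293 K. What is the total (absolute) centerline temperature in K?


Q^(2/3) = 240.20
z^(5/3) = 37.176
dT = 25 * 240.20 / 37.176 = 161.53 K
T = 293 + 161.53 = 454.53 K

454.53 K


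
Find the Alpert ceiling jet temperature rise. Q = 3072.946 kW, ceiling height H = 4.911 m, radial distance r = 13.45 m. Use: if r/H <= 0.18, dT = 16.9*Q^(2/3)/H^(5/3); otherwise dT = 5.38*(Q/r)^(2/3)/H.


r/H = 13.45 / 4.911 = 2.7387
r/H > 0.18, so dT = 5.38*(Q/r)^(2/3)/H
Q/r = 228.47
(Q/r)^(2/3) = 37.373
dT = 5.38 * 37.373 / 4.911 = 40.942 K

40.942 K


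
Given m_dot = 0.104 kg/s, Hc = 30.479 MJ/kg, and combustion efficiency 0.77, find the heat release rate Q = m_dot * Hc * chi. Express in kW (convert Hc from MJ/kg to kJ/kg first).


Hc = 30.479 MJ/kg = 30.479 * 1000 kJ/kg = 30479 kJ/kg
Q = 0.104 kg/s * 30479 kJ/kg * 0.77 = 2440.8 kW

2440.8 kW


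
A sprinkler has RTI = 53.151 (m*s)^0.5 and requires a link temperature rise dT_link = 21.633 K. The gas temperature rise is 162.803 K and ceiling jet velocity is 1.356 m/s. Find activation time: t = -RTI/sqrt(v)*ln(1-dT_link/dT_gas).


dT_link/dT_gas = 0.13288
ln(1 - 0.13288) = -0.14258
t = -53.151 / sqrt(1.356) * -0.14258 = 6.5077 s

6.5077 s


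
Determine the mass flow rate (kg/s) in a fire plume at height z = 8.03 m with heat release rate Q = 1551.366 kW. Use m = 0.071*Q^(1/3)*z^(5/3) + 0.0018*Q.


Q^(1/3) = 11.576
z^(5/3) = 32.200
First term = 0.071 * 11.576 * 32.200 = 26.466
Second term = 0.0018 * 1551.366 = 2.7925
m = 29.259 kg/s

29.259 kg/s


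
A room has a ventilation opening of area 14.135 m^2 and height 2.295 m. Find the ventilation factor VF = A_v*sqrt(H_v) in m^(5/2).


sqrt(H_v) = 1.5149
VF = 14.135 * 1.5149 = 21.413 m^(5/2)

21.413 m^(5/2)


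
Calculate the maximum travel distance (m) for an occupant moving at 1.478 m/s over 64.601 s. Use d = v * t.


d = 1.478 * 64.601 = 95.480 m

95.480 m


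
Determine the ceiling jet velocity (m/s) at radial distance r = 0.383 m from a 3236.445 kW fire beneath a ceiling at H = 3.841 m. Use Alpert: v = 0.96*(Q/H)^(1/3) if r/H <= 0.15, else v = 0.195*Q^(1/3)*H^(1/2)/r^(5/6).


r/H = 0.383 / 3.841 = 0.099714
r/H <= 0.15, so v = 0.96*(Q/H)^(1/3)
Q/H = 842.60
(Q/H)^(1/3) = 9.4451
v = 0.96 * 9.4451 = 9.0673 m/s

9.0673 m/s


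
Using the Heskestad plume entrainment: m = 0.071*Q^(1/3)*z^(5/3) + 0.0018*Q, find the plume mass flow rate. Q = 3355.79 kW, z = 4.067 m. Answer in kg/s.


Q^(1/3) = 14.971
z^(5/3) = 10.362
First term = 0.071 * 14.971 * 10.362 = 11.015
Second term = 0.0018 * 3355.79 = 6.0404
m = 17.055 kg/s

17.055 kg/s


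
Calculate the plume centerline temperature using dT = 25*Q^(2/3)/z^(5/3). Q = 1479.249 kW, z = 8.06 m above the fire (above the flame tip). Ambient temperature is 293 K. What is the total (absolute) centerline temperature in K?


Q^(2/3) = 129.83
z^(5/3) = 32.401
dT = 25 * 129.83 / 32.401 = 100.17 K
T = 293 + 100.17 = 393.17 K

393.17 K


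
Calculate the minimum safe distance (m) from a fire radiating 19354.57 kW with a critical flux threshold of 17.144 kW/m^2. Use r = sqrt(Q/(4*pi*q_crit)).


4*pi*q_crit = 215.44
Q/(4*pi*q_crit) = 89.838
r = sqrt(89.838) = 9.4783 m

9.4783 m


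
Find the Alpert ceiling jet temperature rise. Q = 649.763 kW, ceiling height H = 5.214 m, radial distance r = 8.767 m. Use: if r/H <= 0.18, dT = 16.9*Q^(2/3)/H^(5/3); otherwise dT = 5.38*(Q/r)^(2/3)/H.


r/H = 8.767 / 5.214 = 1.6814
r/H > 0.18, so dT = 5.38*(Q/r)^(2/3)/H
Q/r = 74.115
(Q/r)^(2/3) = 17.644
dT = 5.38 * 17.644 / 5.214 = 18.206 K

18.206 K


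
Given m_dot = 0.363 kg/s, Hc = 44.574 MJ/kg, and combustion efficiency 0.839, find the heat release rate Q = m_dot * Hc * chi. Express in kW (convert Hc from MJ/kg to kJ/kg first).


Hc = 44.574 MJ/kg = 44.574 * 1000 kJ/kg = 44574 kJ/kg
Q = 0.363 kg/s * 44574 kJ/kg * 0.839 = 13575 kW

13575 kW


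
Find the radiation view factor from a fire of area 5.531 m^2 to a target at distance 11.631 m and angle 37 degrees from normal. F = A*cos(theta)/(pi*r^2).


cos(37 deg) = 0.79864
pi*r^2 = 425.00
F = 5.531 * 0.79864 / 425.00 = 0.010394

0.010394


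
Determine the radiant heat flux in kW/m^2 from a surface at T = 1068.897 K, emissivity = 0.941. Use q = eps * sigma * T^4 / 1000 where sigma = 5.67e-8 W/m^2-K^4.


T^4 = 1.3054e+12
q = 0.941 * 5.67e-8 * 1.3054e+12 / 1000 = 69.649 kW/m^2

69.649 kW/m^2


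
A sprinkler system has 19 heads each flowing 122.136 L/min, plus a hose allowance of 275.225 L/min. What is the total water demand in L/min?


Sprinkler demand = 19 * 122.136 = 2320.584 L/min
Total = 2320.584 + 275.225 = 2595.809 L/min

2595.809 L/min


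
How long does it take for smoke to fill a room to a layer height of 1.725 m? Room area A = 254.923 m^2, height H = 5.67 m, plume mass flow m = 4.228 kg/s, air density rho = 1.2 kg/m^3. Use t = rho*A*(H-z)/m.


H - z = 3.945 m
t = 1.2 * 254.923 * 3.945 / 4.228 = 285.43 s

285.43 s


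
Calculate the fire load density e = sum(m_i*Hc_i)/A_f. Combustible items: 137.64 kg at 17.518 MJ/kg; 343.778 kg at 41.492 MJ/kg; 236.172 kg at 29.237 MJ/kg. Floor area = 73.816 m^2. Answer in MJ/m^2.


Total energy = 137.64*17.518 + 343.778*41.492 + 236.172*29.237
= 2411.178 + 14264.04 + 6904.961
= 23580.18 MJ
e = 23580.18 / 73.816 = 319.45 MJ/m^2

319.45 MJ/m^2


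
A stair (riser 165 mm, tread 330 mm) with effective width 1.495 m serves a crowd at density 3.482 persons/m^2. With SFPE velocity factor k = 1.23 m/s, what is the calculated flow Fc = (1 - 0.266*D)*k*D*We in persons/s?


1 - 0.266*D = 1 - 0.266*3.482 = 0.073788
Fs = 0.073788 * 1.23 * 3.482 = 0.31602 persons/(s*m)
Fc = 0.31602 * 1.495 = 0.47246 persons/s

0.47246 persons/s


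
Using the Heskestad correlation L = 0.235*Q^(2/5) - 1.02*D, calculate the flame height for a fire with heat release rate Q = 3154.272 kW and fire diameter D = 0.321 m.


Q^(2/5) = 25.093
0.235 * Q^(2/5) = 5.8970
1.02 * D = 0.32742
L = 5.5695 m

5.5695 m


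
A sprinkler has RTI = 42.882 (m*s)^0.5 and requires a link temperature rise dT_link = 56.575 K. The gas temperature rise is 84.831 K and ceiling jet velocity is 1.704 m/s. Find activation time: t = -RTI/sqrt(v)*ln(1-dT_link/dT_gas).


dT_link/dT_gas = 0.66691
ln(1 - 0.66691) = -1.0994
t = -42.882 / sqrt(1.704) * -1.0994 = 36.114 s

36.114 s


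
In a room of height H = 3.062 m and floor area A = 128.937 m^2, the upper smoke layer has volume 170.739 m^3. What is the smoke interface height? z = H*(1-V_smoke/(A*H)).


V/(A*H) = 0.43246
1 - 0.43246 = 0.56754
z = 3.062 * 0.56754 = 1.7378 m

1.7378 m


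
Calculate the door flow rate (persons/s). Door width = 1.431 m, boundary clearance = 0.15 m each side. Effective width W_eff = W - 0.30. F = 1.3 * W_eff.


W_eff = 1.431 - 0.30 = 1.131 m
F = 1.3 * 1.131 = 1.4703 persons/s

1.4703 persons/s


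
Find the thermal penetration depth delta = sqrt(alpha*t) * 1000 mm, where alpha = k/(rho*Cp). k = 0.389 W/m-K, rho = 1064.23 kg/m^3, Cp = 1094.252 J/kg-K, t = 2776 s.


alpha = 0.389 / (1064.23 * 1094.252) = 3.3404e-07 m^2/s
alpha * t = 0.00092729
delta = sqrt(0.00092729) * 1000 = 30.451 mm

30.451 mm


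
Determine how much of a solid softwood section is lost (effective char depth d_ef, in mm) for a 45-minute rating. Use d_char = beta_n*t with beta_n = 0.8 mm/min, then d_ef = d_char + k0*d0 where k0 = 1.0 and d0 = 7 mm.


d_char = 0.8 * 45 = 36 mm
d_ef = 36 + 1.0*7 = 43 mm

43 mm


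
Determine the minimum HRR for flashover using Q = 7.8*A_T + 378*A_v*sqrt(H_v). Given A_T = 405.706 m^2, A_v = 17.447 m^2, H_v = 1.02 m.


7.8*A_T = 3164.5
sqrt(H_v) = 1.0100
378*A_v*sqrt(H_v) = 6660.6
Q = 3164.5 + 6660.6 = 9825.1 kW

9825.1 kW


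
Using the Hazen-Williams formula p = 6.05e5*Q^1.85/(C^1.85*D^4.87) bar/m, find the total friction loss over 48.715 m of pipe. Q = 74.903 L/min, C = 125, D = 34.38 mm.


Q^1.85 = 2936.5
C^1.85 = 7573.3
D^4.87 = 3.0326e+07
p/m = 0.0077355 bar/m
p_total = 0.0077355 * 48.715 = 0.37683 bar

0.37683 bar


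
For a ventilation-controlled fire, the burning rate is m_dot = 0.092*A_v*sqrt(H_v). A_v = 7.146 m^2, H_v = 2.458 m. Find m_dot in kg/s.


sqrt(H_v) = 1.5678
m_dot = 0.092 * 7.146 * 1.5678 = 1.0307 kg/s

1.0307 kg/s


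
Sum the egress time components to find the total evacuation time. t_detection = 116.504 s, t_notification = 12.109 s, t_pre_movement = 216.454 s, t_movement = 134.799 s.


Total = 116.504 + 12.109 + 216.454 + 134.799 = 479.866 s

479.866 s


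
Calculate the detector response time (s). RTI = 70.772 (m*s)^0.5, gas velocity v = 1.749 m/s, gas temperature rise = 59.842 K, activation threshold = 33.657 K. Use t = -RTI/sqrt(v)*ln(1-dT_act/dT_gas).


dT_act/dT_gas = 0.56243
ln(1 - 0.56243) = -0.82652
t = -70.772 / sqrt(1.749) * -0.82652 = 44.230 s

44.230 s


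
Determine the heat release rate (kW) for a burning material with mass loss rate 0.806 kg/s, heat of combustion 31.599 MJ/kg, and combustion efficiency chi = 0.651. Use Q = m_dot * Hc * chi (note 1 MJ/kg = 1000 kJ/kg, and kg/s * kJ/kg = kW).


Hc = 31.599 MJ/kg = 31.599 * 1000 kJ/kg = 31599 kJ/kg
Q = 0.806 kg/s * 31599 kJ/kg * 0.651 = 16580 kW

16580 kW


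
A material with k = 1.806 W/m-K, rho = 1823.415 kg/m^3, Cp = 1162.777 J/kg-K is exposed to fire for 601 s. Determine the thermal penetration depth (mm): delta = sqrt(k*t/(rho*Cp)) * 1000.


alpha = 1.806 / (1823.415 * 1162.777) = 8.5180e-07 m^2/s
alpha * t = 0.00051193
delta = sqrt(0.00051193) * 1000 = 22.626 mm

22.626 mm


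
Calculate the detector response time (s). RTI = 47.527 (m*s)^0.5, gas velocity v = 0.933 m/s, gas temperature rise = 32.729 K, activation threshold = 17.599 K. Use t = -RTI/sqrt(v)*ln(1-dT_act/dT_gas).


dT_act/dT_gas = 0.53772
ln(1 - 0.53772) = -0.77158
t = -47.527 / sqrt(0.933) * -0.77158 = 37.965 s

37.965 s


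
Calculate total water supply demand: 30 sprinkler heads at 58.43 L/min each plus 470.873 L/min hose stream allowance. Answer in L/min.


Sprinkler demand = 30 * 58.43 = 1752.9 L/min
Total = 1752.9 + 470.873 = 2223.773 L/min

2223.773 L/min


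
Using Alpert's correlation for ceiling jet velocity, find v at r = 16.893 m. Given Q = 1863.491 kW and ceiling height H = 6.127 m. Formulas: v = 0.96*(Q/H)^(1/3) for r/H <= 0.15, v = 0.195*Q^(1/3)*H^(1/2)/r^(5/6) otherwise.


r/H = 16.893 / 6.127 = 2.7571
r/H > 0.15, so v = 0.195*Q^(1/3)*H^(1/2)/r^(5/6)
Q^(1/3) = 12.306
H^(1/2) = 2.4753
r^(5/6) = 10.546
v = 0.195 * 12.306 * 2.4753 / 10.546 = 0.56322 m/s

0.56322 m/s


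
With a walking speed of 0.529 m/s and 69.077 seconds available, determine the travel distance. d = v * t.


d = 0.529 * 69.077 = 36.542 m

36.542 m


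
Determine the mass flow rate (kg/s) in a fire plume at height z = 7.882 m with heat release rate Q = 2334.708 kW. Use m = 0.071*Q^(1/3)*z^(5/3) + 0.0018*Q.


Q^(1/3) = 13.266
z^(5/3) = 31.217
First term = 0.071 * 13.266 * 31.217 = 29.403
Second term = 0.0018 * 2334.708 = 4.2025
m = 33.606 kg/s

33.606 kg/s


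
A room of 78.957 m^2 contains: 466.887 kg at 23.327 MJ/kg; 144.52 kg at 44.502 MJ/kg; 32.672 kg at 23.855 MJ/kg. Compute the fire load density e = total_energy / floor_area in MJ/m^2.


Total energy = 466.887*23.327 + 144.52*44.502 + 32.672*23.855
= 10891.07 + 6431.429 + 779.3906
= 18101.89 MJ
e = 18101.89 / 78.957 = 229.26 MJ/m^2

229.26 MJ/m^2


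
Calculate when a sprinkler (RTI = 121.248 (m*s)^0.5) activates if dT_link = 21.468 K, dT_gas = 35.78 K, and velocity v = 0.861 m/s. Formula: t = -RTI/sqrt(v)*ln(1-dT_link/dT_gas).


dT_link/dT_gas = 0.6
ln(1 - 0.6) = -0.91629
t = -121.248 / sqrt(0.861) * -0.91629 = 119.73 s

119.73 s


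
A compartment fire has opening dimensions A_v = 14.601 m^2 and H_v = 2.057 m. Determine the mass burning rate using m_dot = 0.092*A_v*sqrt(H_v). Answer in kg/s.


sqrt(H_v) = 1.4342
m_dot = 0.092 * 14.601 * 1.4342 = 1.9266 kg/s

1.9266 kg/s


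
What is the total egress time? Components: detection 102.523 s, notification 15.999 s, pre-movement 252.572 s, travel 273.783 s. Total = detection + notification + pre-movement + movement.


Total = 102.523 + 15.999 + 252.572 + 273.783 = 644.877 s

644.877 s


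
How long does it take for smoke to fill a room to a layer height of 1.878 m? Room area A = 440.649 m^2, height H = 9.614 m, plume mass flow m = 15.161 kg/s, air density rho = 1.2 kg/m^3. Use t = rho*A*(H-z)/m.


H - z = 7.736 m
t = 1.2 * 440.649 * 7.736 / 15.161 = 269.81 s

269.81 s


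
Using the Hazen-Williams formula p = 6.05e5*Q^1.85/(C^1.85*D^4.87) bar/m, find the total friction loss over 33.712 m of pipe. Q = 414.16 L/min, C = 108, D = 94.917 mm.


Q^1.85 = 69464
C^1.85 = 5778.8
D^4.87 = 4.2625e+09
p/m = 0.0017062 bar/m
p_total = 0.0017062 * 33.712 = 0.057518 bar

0.057518 bar


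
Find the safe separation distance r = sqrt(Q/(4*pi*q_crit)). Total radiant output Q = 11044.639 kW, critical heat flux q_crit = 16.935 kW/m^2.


4*pi*q_crit = 212.81
Q/(4*pi*q_crit) = 51.899
r = sqrt(51.899) = 7.2041 m

7.2041 m


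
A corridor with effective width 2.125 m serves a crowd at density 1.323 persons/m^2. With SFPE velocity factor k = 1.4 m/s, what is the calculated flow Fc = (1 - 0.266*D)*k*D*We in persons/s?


1 - 0.266*D = 1 - 0.266*1.323 = 0.64808
Fs = 0.64808 * 1.4 * 1.323 = 1.2004 persons/(s*m)
Fc = 1.2004 * 2.125 = 2.5508 persons/s

2.5508 persons/s


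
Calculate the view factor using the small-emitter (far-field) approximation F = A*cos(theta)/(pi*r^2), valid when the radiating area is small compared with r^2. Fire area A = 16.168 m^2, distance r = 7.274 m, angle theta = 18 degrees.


cos(18 deg) = 0.95106
pi*r^2 = 166.23
F = 16.168 * 0.95106 / 166.23 = 0.092505

0.092505


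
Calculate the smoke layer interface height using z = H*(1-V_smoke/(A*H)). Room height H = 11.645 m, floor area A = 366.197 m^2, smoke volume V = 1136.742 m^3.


V/(A*H) = 0.26657
1 - 0.26657 = 0.73343
z = 11.645 * 0.73343 = 8.5408 m

8.5408 m


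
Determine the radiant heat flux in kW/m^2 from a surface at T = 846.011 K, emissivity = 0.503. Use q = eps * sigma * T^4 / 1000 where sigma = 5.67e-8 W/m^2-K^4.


T^4 = 5.1228e+11
q = 0.503 * 5.67e-8 * 5.1228e+11 / 1000 = 14.610 kW/m^2

14.610 kW/m^2


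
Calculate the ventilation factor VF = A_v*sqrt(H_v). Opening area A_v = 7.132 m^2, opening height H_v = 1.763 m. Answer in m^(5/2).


sqrt(H_v) = 1.3278
VF = 7.132 * 1.3278 = 9.4697 m^(5/2)

9.4697 m^(5/2)


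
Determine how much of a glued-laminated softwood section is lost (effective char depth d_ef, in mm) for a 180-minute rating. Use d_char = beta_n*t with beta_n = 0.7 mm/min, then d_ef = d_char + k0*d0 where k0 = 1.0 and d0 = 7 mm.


d_char = 0.7 * 180 = 126 mm
d_ef = 126 + 1.0*7 = 133 mm

133 mm


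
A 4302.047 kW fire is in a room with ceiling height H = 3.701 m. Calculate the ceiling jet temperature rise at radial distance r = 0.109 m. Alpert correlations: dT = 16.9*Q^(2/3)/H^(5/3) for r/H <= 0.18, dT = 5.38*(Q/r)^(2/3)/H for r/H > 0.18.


r/H = 0.109 / 3.701 = 0.029451
r/H <= 0.18, so dT = 16.9*Q^(2/3)/H^(5/3)
Q^(2/3) = 264.51
H^(5/3) = 8.8552
dT = 16.9 * 264.51 / 8.8552 = 504.82 K

504.82 K


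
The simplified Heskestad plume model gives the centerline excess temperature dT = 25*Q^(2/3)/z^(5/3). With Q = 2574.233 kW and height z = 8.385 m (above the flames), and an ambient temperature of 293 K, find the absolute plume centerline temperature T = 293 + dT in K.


Q^(2/3) = 187.83
z^(5/3) = 34.608
dT = 25 * 187.83 / 34.608 = 135.69 K
T = 293 + 135.69 = 428.69 K

428.69 K


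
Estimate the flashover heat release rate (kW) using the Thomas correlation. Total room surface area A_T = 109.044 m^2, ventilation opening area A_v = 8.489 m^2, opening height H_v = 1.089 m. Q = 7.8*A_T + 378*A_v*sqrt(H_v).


7.8*A_T = 850.54
sqrt(H_v) = 1.0436
378*A_v*sqrt(H_v) = 3348.6
Q = 850.54 + 3348.6 = 4199.1 kW

4199.1 kW


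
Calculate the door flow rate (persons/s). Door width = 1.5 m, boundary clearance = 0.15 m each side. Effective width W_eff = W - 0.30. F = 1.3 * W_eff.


W_eff = 1.5 - 0.30 = 1.2 m
F = 1.3 * 1.2 = 1.56 persons/s

1.56 persons/s


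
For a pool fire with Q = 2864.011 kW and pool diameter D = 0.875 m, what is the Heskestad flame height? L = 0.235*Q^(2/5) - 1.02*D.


Q^(2/5) = 24.143
0.235 * Q^(2/5) = 5.6736
1.02 * D = 0.89250
L = 4.7811 m

4.7811 m


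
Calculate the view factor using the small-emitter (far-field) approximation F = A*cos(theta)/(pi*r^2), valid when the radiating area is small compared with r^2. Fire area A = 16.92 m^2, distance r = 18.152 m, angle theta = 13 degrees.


cos(13 deg) = 0.97437
pi*r^2 = 1035.1
F = 16.92 * 0.97437 / 1035.1 = 0.015927

0.015927


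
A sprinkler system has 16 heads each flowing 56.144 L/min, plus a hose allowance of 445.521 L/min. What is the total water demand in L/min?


Sprinkler demand = 16 * 56.144 = 898.304 L/min
Total = 898.304 + 445.521 = 1343.825 L/min

1343.825 L/min


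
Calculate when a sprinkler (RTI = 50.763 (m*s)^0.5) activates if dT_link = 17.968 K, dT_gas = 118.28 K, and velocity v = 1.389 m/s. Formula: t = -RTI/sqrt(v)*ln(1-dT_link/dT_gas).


dT_link/dT_gas = 0.15191
ln(1 - 0.15191) = -0.16477
t = -50.763 / sqrt(1.389) * -0.16477 = 7.0970 s

7.0970 s


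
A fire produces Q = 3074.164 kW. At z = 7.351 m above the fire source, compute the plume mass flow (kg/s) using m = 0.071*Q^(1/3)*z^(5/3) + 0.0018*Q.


Q^(1/3) = 14.540
z^(5/3) = 27.791
First term = 0.071 * 14.540 * 27.791 = 28.691
Second term = 0.0018 * 3074.164 = 5.5335
m = 34.224 kg/s

34.224 kg/s


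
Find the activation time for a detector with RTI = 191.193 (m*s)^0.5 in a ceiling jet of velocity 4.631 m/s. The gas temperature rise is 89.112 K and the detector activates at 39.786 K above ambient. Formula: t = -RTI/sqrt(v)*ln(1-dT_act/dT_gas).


dT_act/dT_gas = 0.44647
ln(1 - 0.44647) = -0.59144
t = -191.193 / sqrt(4.631) * -0.59144 = 52.547 s

52.547 s


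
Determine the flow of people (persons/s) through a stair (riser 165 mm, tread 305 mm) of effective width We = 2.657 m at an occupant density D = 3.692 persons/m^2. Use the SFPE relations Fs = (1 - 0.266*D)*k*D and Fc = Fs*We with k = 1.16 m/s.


1 - 0.266*D = 1 - 0.266*3.692 = 0.017928
Fs = 0.017928 * 1.16 * 3.692 = 0.076781 persons/(s*m)
Fc = 0.076781 * 2.657 = 0.20401 persons/s

0.20401 persons/s


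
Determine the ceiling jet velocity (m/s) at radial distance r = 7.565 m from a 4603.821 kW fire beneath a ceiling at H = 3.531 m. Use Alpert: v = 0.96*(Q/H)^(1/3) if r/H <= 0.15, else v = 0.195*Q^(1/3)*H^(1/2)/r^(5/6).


r/H = 7.565 / 3.531 = 2.1425
r/H > 0.15, so v = 0.195*Q^(1/3)*H^(1/2)/r^(5/6)
Q^(1/3) = 16.636
H^(1/2) = 1.8791
r^(5/6) = 5.3993
v = 0.195 * 16.636 * 1.8791 / 5.3993 = 1.1290 m/s

1.1290 m/s


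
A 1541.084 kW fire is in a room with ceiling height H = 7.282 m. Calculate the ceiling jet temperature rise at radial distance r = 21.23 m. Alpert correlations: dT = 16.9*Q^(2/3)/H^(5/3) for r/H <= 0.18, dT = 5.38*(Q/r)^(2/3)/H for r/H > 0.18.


r/H = 21.23 / 7.282 = 2.9154
r/H > 0.18, so dT = 5.38*(Q/r)^(2/3)/H
Q/r = 72.590
(Q/r)^(2/3) = 17.401
dT = 5.38 * 17.401 / 7.282 = 12.856 K

12.856 K


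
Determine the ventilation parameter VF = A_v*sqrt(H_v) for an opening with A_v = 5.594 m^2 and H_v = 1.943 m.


sqrt(H_v) = 1.3939
VF = 5.594 * 1.3939 = 7.7976 m^(5/2)

7.7976 m^(5/2)


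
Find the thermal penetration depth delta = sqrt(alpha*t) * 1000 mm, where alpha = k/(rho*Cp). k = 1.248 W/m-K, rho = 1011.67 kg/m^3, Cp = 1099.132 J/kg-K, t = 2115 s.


alpha = 1.248 / (1011.67 * 1099.132) = 1.1223e-06 m^2/s
alpha * t = 0.0023738
delta = sqrt(0.0023738) * 1000 = 48.721 mm

48.721 mm


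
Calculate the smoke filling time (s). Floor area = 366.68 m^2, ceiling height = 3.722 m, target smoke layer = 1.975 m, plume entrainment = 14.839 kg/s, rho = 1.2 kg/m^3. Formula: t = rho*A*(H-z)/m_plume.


H - z = 1.747 m
t = 1.2 * 366.68 * 1.747 / 14.839 = 51.803 s

51.803 s


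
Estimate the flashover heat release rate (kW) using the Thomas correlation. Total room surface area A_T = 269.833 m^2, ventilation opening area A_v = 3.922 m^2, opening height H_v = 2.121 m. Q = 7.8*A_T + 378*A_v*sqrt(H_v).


7.8*A_T = 2104.7
sqrt(H_v) = 1.4564
378*A_v*sqrt(H_v) = 2159.1
Q = 2104.7 + 2159.1 = 4263.8 kW

4263.8 kW


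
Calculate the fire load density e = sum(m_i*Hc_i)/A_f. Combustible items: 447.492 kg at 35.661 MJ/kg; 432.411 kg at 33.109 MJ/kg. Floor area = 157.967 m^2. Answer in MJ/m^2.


Total energy = 447.492*35.661 + 432.411*33.109
= 15958.01 + 14316.70
= 30274.71 MJ
e = 30274.71 / 157.967 = 191.65 MJ/m^2

191.65 MJ/m^2


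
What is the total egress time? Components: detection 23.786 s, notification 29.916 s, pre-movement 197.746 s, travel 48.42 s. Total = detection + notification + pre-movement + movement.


Total = 23.786 + 29.916 + 197.746 + 48.42 = 299.868 s

299.868 s
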